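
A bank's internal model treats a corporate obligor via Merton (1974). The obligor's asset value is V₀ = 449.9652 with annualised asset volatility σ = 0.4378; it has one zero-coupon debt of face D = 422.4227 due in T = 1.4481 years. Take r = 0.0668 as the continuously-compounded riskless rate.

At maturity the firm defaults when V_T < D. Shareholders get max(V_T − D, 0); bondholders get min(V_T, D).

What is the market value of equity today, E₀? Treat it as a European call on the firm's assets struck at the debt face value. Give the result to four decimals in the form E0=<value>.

E0=123.6843

d₁ = [ln(V₀/D) + (r + σ²/2)T] / (σ√T)
   = [ln(449.9652/422.4227) + (0.0668 + 0.5·0.4378²)·1.4481] / (0.4378·√1.4481)
   = [0.063164 + 0.235511] / 0.526836 = 0.566922
d₂ = d₁ − σ√T = 0.566922 − 0.526836 = 0.040087
N(d₁) = 0.714616,  N(d₂) = 0.515988,  e^(−rT) = 0.907798
E₀ = V₀·N(d₁) − D·e^(−rT)·N(d₂)
   = 449.9652·0.714616 − 422.4227·0.907798·0.515988 = 123.684256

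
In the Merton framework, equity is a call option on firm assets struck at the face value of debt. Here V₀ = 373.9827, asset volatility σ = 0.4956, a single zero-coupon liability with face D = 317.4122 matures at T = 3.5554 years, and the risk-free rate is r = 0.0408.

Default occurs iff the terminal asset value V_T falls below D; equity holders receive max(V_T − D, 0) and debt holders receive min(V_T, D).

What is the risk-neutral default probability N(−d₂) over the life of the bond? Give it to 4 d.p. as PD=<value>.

d₁ = [ln(V₀/D) + (r + σ²/2)T] / (σ√T)
   = [ln(373.9827/317.4122) + (0.0408 + 0.5·0.4956²)·3.5554] / (0.4956·√3.5554)
   = [0.164008 + 0.581698] / 0.934492 = 0.797980
d₂ = d₁ − σ√T = 0.797980 − 0.934492 = -0.136512
risk-neutral PD = N(−d₂) = N(0.136512) = 0.554292

PD=0.5543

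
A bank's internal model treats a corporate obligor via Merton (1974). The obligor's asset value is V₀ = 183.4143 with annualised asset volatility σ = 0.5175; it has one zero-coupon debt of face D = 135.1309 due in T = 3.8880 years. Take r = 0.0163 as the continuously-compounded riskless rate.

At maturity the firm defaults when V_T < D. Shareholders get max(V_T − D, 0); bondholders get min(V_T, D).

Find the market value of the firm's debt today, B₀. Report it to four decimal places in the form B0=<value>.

B0=91.0776

d₁ = [ln(V₀/D) + (r + σ²/2)T] / (σ√T)
   = [ln(183.4143/135.1309) + (0.0163 + 0.5·0.5175²)·3.8880] / (0.5175·√3.8880)
   = [0.305504 + 0.583990] / 1.020407 = 0.871704
d₂ = d₁ − σ√T = 0.871704 − 1.020407 = -0.148703
N(d₁) = 0.808315,  N(d₂) = 0.440894,  e^(−rT) = 0.938592
E₀ = V₀·N(d₁) − D·e^(−rT)·N(d₂)
   = 183.4143·0.808315 − 135.1309·0.938592·0.440894 = 92.336735
B₀ = V₀ − E₀ = 183.4143 − 92.336735 = 91.077565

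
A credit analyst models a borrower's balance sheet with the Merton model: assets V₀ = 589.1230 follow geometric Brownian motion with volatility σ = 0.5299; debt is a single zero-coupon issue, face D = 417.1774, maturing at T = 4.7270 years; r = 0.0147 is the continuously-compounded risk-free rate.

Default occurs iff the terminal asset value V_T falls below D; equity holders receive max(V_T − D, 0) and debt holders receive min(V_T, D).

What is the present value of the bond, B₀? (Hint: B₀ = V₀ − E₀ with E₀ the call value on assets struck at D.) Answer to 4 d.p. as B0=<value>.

d₁ = [ln(V₀/D) + (r + σ²/2)T] / (σ√T)
   = [ln(589.1230/417.1774) + (0.0147 + 0.5·0.5299²)·4.7270] / (0.5299·√4.7270)
   = [0.345123 + 0.733144] / 1.152091 = 0.935922
d₂ = d₁ − σ√T = 0.935922 − 1.152091 = -0.216169
N(d₁) = 0.825343,  N(d₂) = 0.414428,  e^(−rT) = 0.932872
E₀ = V₀·N(d₁) − D·e^(−rT)·N(d₂)
   = 589.1230·0.825343 − 417.1774·0.932872·0.414428 = 324.944410
B₀ = V₀ − E₀ = 589.1230 − 324.944410 = 264.178590

B0=264.1786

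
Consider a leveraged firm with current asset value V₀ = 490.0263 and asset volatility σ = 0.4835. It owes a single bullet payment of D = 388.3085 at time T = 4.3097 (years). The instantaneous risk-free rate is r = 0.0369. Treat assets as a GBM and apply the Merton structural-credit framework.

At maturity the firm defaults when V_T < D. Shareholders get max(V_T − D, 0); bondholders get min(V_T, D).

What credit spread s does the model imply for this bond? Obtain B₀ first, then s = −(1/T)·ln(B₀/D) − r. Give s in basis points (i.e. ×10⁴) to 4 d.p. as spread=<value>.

d₁ = [ln(V₀/D) + (r + σ²/2)T] / (σ√T)
   = [ln(490.0263/388.3085) + (0.0369 + 0.5·0.4835²)·4.3097] / (0.4835·√4.3097)
   = [0.232659 + 0.662772] / 1.003737 = 0.892097
d₂ = d₁ − σ√T = 0.892097 − 1.003737 = -0.111640
N(d₁) = 0.813830,  N(d₂) = 0.455554,  e^(−rT) = 0.852973
E₀ = V₀·N(d₁) − D·e^(−rT)·N(d₂)
   = 490.0263·0.813830 − 388.3085·0.852973·0.455554 = 247.910756
B₀ = V₀ − E₀ = 490.0263 − 247.910756 = 242.115544
spread = −(1/T)·ln(B₀/D) − r = −(1/4.3097)·ln(242.115544/388.3085) − 0.0369 = 0.07270973
in basis points: 0.07270973 × 10⁴ = 727.0973 bp

spread=727.0973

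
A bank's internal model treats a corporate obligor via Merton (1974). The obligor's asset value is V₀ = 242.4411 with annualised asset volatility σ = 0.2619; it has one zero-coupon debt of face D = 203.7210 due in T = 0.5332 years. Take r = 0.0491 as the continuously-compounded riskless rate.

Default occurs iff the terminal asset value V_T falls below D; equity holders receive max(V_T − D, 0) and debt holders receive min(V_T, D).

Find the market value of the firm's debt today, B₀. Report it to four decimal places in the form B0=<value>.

B0=195.2716

d₁ = [ln(V₀/D) + (r + σ²/2)T] / (σ√T)
   = [ln(242.4411/203.7210) + (0.0491 + 0.5·0.2619²)·0.5332] / (0.2619·√0.5332)
   = [0.174007 + 0.044467] / 0.191241 = 1.142403
d₂ = d₁ − σ√T = 1.142403 − 0.191241 = 0.951162
N(d₁) = 0.873357,  N(d₂) = 0.829239,  e^(−rT) = 0.974160
E₀ = V₀·N(d₁) − D·e^(−rT)·N(d₂)
   = 242.4411·0.873357 − 203.7210·0.974160·0.829239 = 47.169477
B₀ = V₀ − E₀ = 242.4411 − 47.169477 = 195.271623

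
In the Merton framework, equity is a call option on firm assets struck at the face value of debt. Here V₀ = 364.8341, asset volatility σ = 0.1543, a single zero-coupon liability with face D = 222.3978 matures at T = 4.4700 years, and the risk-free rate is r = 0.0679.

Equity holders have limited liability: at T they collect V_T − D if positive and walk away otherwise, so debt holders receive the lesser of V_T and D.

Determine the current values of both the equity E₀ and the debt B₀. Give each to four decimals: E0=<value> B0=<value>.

d₁ = [ln(V₀/D) + (r + σ²/2)T] / (σ√T)
   = [ln(364.8341/222.3978) + (0.0679 + 0.5·0.1543²)·4.4700] / (0.1543·√4.4700)
   = [0.494975 + 0.356725] / 0.326227 = 2.610760
d₂ = d₁ − σ√T = 2.610760 − 0.326227 = 2.284533
N(d₁) = 0.995483,  N(d₂) = 0.988830,  e^(−rT) = 0.738220
E₀ = V₀·N(d₁) − D·e^(−rT)·N(d₂)
   = 364.8341·0.995483 − 222.3978·0.738220·0.988830 = 200.841445
B₀ = V₀ − E₀ = 364.8341 − 200.841445 = 163.992655

E0=200.8414 B0=163.9927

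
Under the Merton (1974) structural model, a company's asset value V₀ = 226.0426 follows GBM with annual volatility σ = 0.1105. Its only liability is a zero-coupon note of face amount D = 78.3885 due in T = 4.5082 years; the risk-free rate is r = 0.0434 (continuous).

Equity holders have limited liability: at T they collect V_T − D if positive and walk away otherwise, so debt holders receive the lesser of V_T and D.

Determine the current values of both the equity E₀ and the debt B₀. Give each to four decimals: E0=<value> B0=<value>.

E0=161.5841 B0=64.4585

d₁ = [ln(V₀/D) + (r + σ²/2)T] / (σ√T)
   = [ln(226.0426/78.3885) + (0.0434 + 0.5·0.1105²)·4.5082] / (0.1105·√4.5082)
   = [1.059046 + 0.223179] / 0.234619 = 5.465130
d₂ = d₁ − σ√T = 5.465130 − 0.234619 = 5.230510
N(d₁) = 1.000000,  N(d₂) = 1.000000,  e^(−rT) = 0.822295
E₀ = V₀·N(d₁) − D·e^(−rT)·N(d₂)
   = 226.0426·1.000000 − 78.3885·0.822295·1.000000 = 161.584117
B₀ = V₀ − E₀ = 226.0426 − 161.584117 = 64.458483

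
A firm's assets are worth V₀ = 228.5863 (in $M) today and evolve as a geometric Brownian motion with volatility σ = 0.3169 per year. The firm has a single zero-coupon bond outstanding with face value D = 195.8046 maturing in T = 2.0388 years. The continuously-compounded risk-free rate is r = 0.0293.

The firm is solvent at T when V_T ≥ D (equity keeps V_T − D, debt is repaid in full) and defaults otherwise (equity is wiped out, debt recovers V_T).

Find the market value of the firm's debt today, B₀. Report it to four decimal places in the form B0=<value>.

B0=165.5635

d₁ = [ln(V₀/D) + (r + σ²/2)T] / (σ√T)
   = [ln(228.5863/195.8046) + (0.0293 + 0.5·0.3169²)·2.0388] / (0.3169·√2.0388)
   = [0.154797 + 0.162111] / 0.452491 = 0.700362
d₂ = d₁ − σ√T = 0.700362 − 0.452491 = 0.247872
N(d₁) = 0.758149,  N(d₂) = 0.597883,  e^(−rT) = 0.942012
E₀ = V₀·N(d₁) − D·e^(−rT)·N(d₂)
   = 228.5863·0.758149 − 195.8046·0.942012·0.597883 = 63.022815
B₀ = V₀ − E₀ = 228.5863 − 63.022815 = 165.563485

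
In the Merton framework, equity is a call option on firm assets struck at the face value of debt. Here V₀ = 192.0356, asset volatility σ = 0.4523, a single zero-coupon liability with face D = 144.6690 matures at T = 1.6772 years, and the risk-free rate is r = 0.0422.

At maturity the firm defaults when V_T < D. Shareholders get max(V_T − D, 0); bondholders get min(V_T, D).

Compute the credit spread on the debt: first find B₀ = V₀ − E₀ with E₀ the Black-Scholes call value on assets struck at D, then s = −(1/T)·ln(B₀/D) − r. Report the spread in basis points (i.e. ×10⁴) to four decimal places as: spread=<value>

d₁ = [ln(V₀/D) + (r + σ²/2)T] / (σ√T)
   = [ln(192.0356/144.6690) + (0.0422 + 0.5·0.4523²)·1.6772] / (0.4523·√1.6772)
   = [0.283232 + 0.242335] / 0.585759 = 0.897241
d₂ = d₁ − σ√T = 0.897241 − 0.585759 = 0.311482
N(d₁) = 0.815205,  N(d₂) = 0.622283,  e^(−rT) = 0.931669
E₀ = V₀·N(d₁) − D·e^(−rT)·N(d₂)
   = 192.0356·0.815205 − 144.6690·0.931669·0.622283 = 72.674824
B₀ = V₀ − E₀ = 192.0356 − 72.674824 = 119.360776
spread = −(1/T)·ln(B₀/D) − r = −(1/1.6772)·ln(119.360776/144.6690) − 0.0422 = 0.07245403
in basis points: 0.07245403 × 10⁴ = 724.5403 bp

spread=724.5403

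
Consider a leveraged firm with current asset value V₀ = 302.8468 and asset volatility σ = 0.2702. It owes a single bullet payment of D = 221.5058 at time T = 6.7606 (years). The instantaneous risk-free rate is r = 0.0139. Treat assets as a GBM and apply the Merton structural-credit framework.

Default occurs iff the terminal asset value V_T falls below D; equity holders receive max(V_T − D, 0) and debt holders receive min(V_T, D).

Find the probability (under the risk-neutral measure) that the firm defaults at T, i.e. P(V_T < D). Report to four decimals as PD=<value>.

PD=0.4099

d₁ = [ln(V₀/D) + (r + σ²/2)T] / (σ√T)
   = [ln(302.8468/221.5058) + (0.0139 + 0.5·0.2702²)·6.7606] / (0.2702·√6.7606)
   = [0.312778 + 0.340761] / 0.702551 = 0.930238
d₂ = d₁ − σ√T = 0.930238 − 0.702551 = 0.227687
risk-neutral PD = N(−d₂) = N(-0.227687) = 0.409945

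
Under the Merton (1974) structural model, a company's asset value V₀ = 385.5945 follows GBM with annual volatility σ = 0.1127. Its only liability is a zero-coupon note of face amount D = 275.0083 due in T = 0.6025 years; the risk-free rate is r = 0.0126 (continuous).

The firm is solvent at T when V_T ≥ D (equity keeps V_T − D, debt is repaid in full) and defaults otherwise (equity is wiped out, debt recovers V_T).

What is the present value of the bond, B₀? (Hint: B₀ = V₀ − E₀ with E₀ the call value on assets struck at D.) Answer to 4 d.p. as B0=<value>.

d₁ = [ln(V₀/D) + (r + σ²/2)T] / (σ√T)
   = [ln(385.5945/275.0083) + (0.0126 + 0.5·0.1127²)·0.6025] / (0.1127·√0.6025)
   = [0.337985 + 0.011418] / 0.087479 = 3.994146
d₂ = d₁ − σ√T = 3.994146 − 0.087479 = 3.906667
N(d₁) = 0.999968,  N(d₂) = 0.999953,  e^(−rT) = 0.992437
E₀ = V₀·N(d₁) − D·e^(−rT)·N(d₂)
   = 385.5945·0.999968 − 275.0083·0.992437·0.999953 = 112.666273
B₀ = V₀ − E₀ = 385.5945 − 112.666273 = 272.928227

B0=272.9282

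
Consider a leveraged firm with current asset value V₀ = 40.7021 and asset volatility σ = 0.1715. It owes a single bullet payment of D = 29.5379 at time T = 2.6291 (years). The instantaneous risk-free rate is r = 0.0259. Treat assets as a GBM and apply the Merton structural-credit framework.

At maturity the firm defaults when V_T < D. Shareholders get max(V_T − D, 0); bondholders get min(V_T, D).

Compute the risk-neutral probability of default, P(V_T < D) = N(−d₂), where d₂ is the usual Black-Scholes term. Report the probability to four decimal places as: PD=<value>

d₁ = [ln(V₀/D) + (r + σ²/2)T] / (σ√T)
   = [ln(40.7021/29.5379) + (0.0259 + 0.5·0.1715²)·2.6291] / (0.1715·√2.6291)
   = [0.320606 + 0.106758] / 0.278079 = 1.536842
d₂ = d₁ − σ√T = 1.536842 − 0.278079 = 1.258764
risk-neutral PD = N(−d₂) = N(-1.258764) = 0.104058

PD=0.1041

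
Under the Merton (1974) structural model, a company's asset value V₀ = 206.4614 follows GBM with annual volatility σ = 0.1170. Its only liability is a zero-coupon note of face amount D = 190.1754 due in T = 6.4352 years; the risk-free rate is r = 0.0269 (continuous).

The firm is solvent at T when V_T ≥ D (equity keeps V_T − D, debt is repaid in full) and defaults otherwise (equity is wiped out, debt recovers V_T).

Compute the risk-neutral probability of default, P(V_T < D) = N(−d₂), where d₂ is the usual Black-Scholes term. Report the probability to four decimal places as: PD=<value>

d₁ = [ln(V₀/D) + (r + σ²/2)T] / (σ√T)
   = [ln(206.4614/190.1754) + (0.0269 + 0.5·0.1170²)·6.4352] / (0.1170·√6.4352)
   = [0.082167 + 0.217153] / 0.296802 = 1.008481
d₂ = d₁ − σ√T = 1.008481 − 0.296802 = 0.711679
risk-neutral PD = N(−d₂) = N(-0.711679) = 0.238332

PD=0.2383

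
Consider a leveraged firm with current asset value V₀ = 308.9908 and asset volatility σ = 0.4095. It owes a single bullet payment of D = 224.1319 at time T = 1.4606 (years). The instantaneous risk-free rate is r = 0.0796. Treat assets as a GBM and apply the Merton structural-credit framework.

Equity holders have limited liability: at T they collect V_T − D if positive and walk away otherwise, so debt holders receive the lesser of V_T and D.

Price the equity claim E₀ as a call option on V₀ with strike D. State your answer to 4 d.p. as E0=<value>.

d₁ = [ln(V₀/D) + (r + σ²/2)T] / (σ√T)
   = [ln(308.9908/224.1319) + (0.0796 + 0.5·0.4095²)·1.4606] / (0.4095·√1.4606)
   = [0.321077 + 0.238728] / 0.494902 = 1.131142
d₂ = d₁ − σ√T = 1.131142 − 0.494902 = 0.636239
N(d₁) = 0.871002,  N(d₂) = 0.737690,  e^(−rT) = 0.890240
E₀ = V₀·N(d₁) − D·e^(−rT)·N(d₂)
   = 308.9908·0.871002 − 224.1319·0.890240·0.737690 = 121.939513

E0=121.9395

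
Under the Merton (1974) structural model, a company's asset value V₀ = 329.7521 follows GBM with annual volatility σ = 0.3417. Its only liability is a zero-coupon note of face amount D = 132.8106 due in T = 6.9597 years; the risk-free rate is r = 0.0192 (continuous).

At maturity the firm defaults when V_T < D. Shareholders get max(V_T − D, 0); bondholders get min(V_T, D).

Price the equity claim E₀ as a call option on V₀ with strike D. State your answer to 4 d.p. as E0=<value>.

E0=223.6529

d₁ = [ln(V₀/D) + (r + σ²/2)T] / (σ√T)
   = [ln(329.7521/132.8106) + (0.0192 + 0.5·0.3417²)·6.9597] / (0.3417·√6.9597)
   = [0.909417 + 0.539930] / 0.901447 = 1.607800
d₂ = d₁ − σ√T = 1.607800 − 0.901447 = 0.706353
N(d₁) = 0.946061,  N(d₂) = 0.760016,  e^(−rT) = 0.874917
E₀ = V₀·N(d₁) − D·e^(−rT)·N(d₂)
   = 329.7521·0.946061 − 132.8106·0.874917·0.760016 = 223.652947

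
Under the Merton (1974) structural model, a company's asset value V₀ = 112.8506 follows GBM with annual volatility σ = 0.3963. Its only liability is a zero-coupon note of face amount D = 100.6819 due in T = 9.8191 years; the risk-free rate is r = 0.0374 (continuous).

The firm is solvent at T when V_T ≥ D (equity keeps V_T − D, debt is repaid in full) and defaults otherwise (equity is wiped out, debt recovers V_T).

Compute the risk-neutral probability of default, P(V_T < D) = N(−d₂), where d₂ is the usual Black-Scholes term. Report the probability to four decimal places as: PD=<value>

PD=0.5922

d₁ = [ln(V₀/D) + (r + σ²/2)T] / (σ√T)
   = [ln(112.8506/100.6819) + (0.0374 + 0.5·0.3963²)·9.8191] / (0.3963·√9.8191)
   = [0.114099 + 1.138297] / 1.241824 = 1.008514
d₂ = d₁ − σ√T = 1.008514 − 1.241824 = -0.233310
risk-neutral PD = N(−d₂) = N(0.233310) = 0.592240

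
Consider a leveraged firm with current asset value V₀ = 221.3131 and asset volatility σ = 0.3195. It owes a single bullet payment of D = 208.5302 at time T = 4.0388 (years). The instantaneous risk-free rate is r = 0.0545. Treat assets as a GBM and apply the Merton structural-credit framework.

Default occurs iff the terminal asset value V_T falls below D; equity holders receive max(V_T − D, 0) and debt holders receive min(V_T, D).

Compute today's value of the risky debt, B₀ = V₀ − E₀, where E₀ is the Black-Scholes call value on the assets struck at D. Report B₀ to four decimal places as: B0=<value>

d₁ = [ln(V₀/D) + (r + σ²/2)T] / (σ√T)
   = [ln(221.3131/208.5302) + (0.0545 + 0.5·0.3195²)·4.0388] / (0.3195·√4.0388)
   = [0.059495 + 0.426255] / 0.642092 = 0.756512
d₂ = d₁ − σ√T = 0.756512 − 0.642092 = 0.114420
N(d₁) = 0.775329,  N(d₂) = 0.545548,  e^(−rT) = 0.802427
E₀ = V₀·N(d₁) − D·e^(−rT)·N(d₂)
   = 221.3131·0.775329 − 208.5302·0.802427·0.545548 = 80.303812
B₀ = V₀ − E₀ = 221.3131 − 80.303812 = 141.009288

B0=141.0093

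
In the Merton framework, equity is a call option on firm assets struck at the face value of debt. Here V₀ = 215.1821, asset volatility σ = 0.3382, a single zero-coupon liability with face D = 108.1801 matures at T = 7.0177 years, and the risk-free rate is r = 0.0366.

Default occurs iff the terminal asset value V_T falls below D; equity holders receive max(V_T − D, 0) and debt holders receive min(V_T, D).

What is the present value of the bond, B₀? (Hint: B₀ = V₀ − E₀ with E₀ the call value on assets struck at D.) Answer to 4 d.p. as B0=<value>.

d₁ = [ln(V₀/D) + (r + σ²/2)T] / (σ√T)
   = [ln(215.1821/108.1801) + (0.0366 + 0.5·0.3382²)·7.0177] / (0.3382·√7.0177)
   = [0.687687 + 0.658187] / 0.895924 = 1.502220
d₂ = d₁ − σ√T = 1.502220 − 0.895924 = 0.606297
N(d₁) = 0.933480,  N(d₂) = 0.727841,  e^(−rT) = 0.773486
E₀ = V₀·N(d₁) − D·e^(−rT)·N(d₂)
   = 215.1821·0.933480 − 108.1801·0.773486·0.727841 = 139.965488
B₀ = V₀ − E₀ = 215.1821 − 139.965488 = 75.216612

B0=75.2166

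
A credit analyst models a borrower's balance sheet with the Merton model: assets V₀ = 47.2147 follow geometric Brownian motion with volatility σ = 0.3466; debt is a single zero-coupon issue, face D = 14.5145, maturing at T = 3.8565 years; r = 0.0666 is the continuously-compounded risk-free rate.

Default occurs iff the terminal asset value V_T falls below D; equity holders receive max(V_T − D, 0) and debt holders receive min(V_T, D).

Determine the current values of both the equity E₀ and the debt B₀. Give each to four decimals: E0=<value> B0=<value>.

E0=36.0819 B0=11.1328

d₁ = [ln(V₀/D) + (r + σ²/2)T] / (σ√T)
   = [ln(47.2147/14.5145) + (0.0666 + 0.5·0.3466²)·3.8565] / (0.3466·√3.8565)
   = [1.179557 + 0.488487] / 0.680652 = 2.450655
d₂ = d₁ − σ√T = 2.450655 − 0.680652 = 1.770003
N(d₁) = 0.992870,  N(d₂) = 0.961637,  e^(−rT) = 0.773490
E₀ = V₀·N(d₁) − D·e^(−rT)·N(d₂)
   = 47.2147·0.992870 − 14.5145·0.773490·0.961637 = 36.081949
B₀ = V₀ − E₀ = 47.2147 − 36.081949 = 11.132751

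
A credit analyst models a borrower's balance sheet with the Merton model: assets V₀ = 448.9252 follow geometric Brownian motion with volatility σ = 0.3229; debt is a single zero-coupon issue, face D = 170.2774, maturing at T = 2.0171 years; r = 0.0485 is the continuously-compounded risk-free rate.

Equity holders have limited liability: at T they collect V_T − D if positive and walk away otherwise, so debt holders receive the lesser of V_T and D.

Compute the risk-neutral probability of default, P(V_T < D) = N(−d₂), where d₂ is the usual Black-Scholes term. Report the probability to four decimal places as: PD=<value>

d₁ = [ln(V₀/D) + (r + σ²/2)T] / (σ√T)
   = [ln(448.9252/170.2774) + (0.0485 + 0.5·0.3229²)·2.0171] / (0.3229·√2.0171)
   = [0.969427 + 0.202985] / 0.458598 = 2.556517
d₂ = d₁ − σ√T = 2.556517 − 0.458598 = 2.097920
risk-neutral PD = N(−d₂) = N(-2.097920) = 0.017956

PD=0.0180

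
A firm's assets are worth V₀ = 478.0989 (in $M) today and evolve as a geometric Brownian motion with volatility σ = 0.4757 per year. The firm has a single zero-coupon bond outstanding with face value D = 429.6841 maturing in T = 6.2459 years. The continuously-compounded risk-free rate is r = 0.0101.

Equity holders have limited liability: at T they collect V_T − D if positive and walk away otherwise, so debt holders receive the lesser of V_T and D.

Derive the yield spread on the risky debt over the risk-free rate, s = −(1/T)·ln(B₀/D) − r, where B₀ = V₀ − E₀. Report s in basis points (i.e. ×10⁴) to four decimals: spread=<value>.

spread=820.7166

d₁ = [ln(V₀/D) + (r + σ²/2)T] / (σ√T)
   = [ln(478.0989/429.6841) + (0.0101 + 0.5·0.4757²)·6.2459] / (0.4757·√6.2459)
   = [0.106767 + 0.769777] / 1.188860 = 0.737299
d₂ = d₁ − σ√T = 0.737299 − 1.188860 = -0.451561
N(d₁) = 0.769530,  N(d₂) = 0.325793,  e^(−rT) = 0.938865
E₀ = V₀·N(d₁) − D·e^(−rT)·N(d₂)
   = 478.0989·0.769530 − 429.6841·0.938865·0.325793 = 236.481544
B₀ = V₀ − E₀ = 478.0989 − 236.481544 = 241.617356
spread = −(1/T)·ln(B₀/D) − r = −(1/6.2459)·ln(241.617356/429.6841) − 0.0101 = 0.08207166
in basis points: 0.08207166 × 10⁴ = 820.7166 bp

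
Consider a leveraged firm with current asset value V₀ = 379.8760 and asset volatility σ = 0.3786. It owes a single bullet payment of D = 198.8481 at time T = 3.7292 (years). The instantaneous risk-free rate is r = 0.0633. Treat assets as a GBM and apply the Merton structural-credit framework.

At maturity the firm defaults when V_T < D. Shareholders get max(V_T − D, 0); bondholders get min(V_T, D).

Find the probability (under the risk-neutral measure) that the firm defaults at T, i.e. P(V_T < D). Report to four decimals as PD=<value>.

d₁ = [ln(V₀/D) + (r + σ²/2)T] / (σ√T)
   = [ln(379.8760/198.8481) + (0.0633 + 0.5·0.3786²)·3.7292] / (0.3786·√3.7292)
   = [0.647304 + 0.503326] / 0.731120 = 1.573792
d₂ = d₁ − σ√T = 1.573792 − 0.731120 = 0.842672
risk-neutral PD = N(−d₂) = N(-0.842672) = 0.199706

PD=0.1997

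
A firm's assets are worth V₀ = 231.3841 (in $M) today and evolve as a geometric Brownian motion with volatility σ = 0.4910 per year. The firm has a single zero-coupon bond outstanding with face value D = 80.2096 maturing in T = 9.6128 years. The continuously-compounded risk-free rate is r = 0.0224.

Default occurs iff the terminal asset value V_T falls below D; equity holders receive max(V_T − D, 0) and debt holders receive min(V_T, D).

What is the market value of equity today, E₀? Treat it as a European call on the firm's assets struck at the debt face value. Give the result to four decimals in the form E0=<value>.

E0=184.3667

d₁ = [ln(V₀/D) + (r + σ²/2)T] / (σ√T)
   = [ln(231.3841/80.2096) + (0.0224 + 0.5·0.4910²)·9.6128] / (0.4910·√9.6128)
   = [1.059436 + 1.374058] / 1.522322 = 1.598541
d₂ = d₁ − σ√T = 1.598541 − 1.522322 = 0.076220
N(d₁) = 0.945039,  N(d₂) = 0.530378,  e^(−rT) = 0.806278
E₀ = V₀·N(d₁) − D·e^(−rT)·N(d₂)
   = 231.3841·0.945039 − 80.2096·0.806278·0.530378 = 184.366747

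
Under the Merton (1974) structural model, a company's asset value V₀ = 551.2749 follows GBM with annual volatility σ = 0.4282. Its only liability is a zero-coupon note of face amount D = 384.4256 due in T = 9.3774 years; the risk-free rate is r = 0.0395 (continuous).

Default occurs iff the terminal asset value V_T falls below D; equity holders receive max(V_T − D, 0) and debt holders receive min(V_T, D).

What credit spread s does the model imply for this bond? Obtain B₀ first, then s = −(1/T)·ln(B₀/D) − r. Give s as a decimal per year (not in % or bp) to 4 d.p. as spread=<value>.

d₁ = [ln(V₀/D) + (r + σ²/2)T] / (σ√T)
   = [ln(551.2749/384.4256) + (0.0395 + 0.5·0.4282²)·9.3774] / (0.4282·√9.3774)
   = [0.360483 + 1.230105] / 1.311257 = 1.213025
d₂ = d₁ − σ√T = 1.213025 − 1.311257 = -0.098232
N(d₁) = 0.887440,  N(d₂) = 0.460874,  e^(−rT) = 0.690453
E₀ = V₀·N(d₁) − D·e^(−rT)·N(d₂)
   = 551.2749·0.887440 − 384.4256·0.690453·0.460874 = 366.894550
B₀ = V₀ − E₀ = 551.2749 − 366.894550 = 184.380350
spread = −(1/T)·ln(B₀/D) − r = −(1/9.3774)·ln(184.380350/384.4256) − 0.0395 = 0.03885322

spread=0.0389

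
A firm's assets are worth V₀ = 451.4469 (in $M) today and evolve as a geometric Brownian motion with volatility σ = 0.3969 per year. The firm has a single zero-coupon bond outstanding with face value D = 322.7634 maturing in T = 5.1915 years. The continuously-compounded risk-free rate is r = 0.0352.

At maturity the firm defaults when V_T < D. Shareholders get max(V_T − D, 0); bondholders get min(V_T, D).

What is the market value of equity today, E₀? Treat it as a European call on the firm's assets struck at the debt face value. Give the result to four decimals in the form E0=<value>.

d₁ = [ln(V₀/D) + (r + σ²/2)T] / (σ√T)
   = [ln(451.4469/322.7634) + (0.0352 + 0.5·0.3969²)·5.1915] / (0.3969·√5.1915)
   = [0.335538 + 0.591648] / 0.904331 = 1.025273
d₂ = d₁ − σ√T = 1.025273 − 0.904331 = 0.120942
N(d₁) = 0.847383,  N(d₂) = 0.548131,  e^(−rT) = 0.832984
E₀ = V₀·N(d₁) − D·e^(−rT)·N(d₂)
   = 451.4469·0.847383 − 322.7634·0.832984·0.548131 = 235.179502

E0=235.1795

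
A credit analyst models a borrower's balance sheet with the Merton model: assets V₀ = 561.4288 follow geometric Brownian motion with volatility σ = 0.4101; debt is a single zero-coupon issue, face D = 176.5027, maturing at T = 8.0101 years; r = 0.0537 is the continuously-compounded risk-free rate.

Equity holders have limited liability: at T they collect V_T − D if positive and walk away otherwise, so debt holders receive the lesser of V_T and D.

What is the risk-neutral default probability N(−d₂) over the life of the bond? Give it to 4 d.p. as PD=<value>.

d₁ = [ln(V₀/D) + (r + σ²/2)T] / (σ√T)
   = [ln(561.4288/176.5027) + (0.0537 + 0.5·0.4101²)·8.0101] / (0.4101·√8.0101)
   = [1.157149 + 1.103720] / 1.160670 = 1.947900
d₂ = d₁ − σ√T = 1.947900 − 1.160670 = 0.787230
risk-neutral PD = N(−d₂) = N(-0.787230) = 0.215574

PD=0.2156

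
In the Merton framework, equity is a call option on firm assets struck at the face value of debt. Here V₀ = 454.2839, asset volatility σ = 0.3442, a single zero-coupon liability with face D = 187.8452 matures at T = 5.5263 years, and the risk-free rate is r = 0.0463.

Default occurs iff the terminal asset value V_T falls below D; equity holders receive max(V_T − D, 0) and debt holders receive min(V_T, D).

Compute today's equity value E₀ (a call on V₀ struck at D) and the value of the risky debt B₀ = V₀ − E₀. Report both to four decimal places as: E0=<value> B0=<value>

d₁ = [ln(V₀/D) + (r + σ²/2)T] / (σ√T)
   = [ln(454.2839/187.8452) + (0.0463 + 0.5·0.3442²)·5.5263] / (0.3442·√5.5263)
   = [0.883104 + 0.583228] / 0.809148 = 1.812192
d₂ = d₁ − σ√T = 1.812192 − 0.809148 = 1.003044
N(d₁) = 0.965022,  N(d₂) = 0.842080,  e^(−rT) = 0.774244
E₀ = V₀·N(d₁) − D·e^(−rT)·N(d₂)
   = 454.2839·0.965022 − 187.8452·0.774244·0.842080 = 315.923307
B₀ = V₀ − E₀ = 454.2839 − 315.923307 = 138.360593

E0=315.9233 B0=138.3606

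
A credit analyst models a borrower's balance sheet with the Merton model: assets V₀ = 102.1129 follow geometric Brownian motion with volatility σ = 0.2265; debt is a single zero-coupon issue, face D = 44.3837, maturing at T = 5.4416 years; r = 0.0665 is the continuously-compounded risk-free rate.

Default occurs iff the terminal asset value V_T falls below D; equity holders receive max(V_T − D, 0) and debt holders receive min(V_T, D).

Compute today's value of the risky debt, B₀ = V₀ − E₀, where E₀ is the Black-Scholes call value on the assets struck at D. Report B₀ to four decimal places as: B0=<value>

d₁ = [ln(V₀/D) + (r + σ²/2)T] / (σ√T)
   = [ln(102.1129/44.3837) + (0.0665 + 0.5·0.2265²)·5.4416] / (0.2265·√5.4416)
   = [0.833207 + 0.501450] / 0.528362 = 2.526027
d₂ = d₁ − σ√T = 2.526027 − 0.528362 = 1.997665
N(d₁) = 0.994232,  N(d₂) = 0.977123,  e^(−rT) = 0.696375
E₀ = V₀·N(d₁) − D·e^(−rT)·N(d₂)
   = 102.1129·0.994232 − 44.3837·0.696375·0.977123 = 71.323253
B₀ = V₀ − E₀ = 102.1129 − 71.323253 = 30.789647

B0=30.7896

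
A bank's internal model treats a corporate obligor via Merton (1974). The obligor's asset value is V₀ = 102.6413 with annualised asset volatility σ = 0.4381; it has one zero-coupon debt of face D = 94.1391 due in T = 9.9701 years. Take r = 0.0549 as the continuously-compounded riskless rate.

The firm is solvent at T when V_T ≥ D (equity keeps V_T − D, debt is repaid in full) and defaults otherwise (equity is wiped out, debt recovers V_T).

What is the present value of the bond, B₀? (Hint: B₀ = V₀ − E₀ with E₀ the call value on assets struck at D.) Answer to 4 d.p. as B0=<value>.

d₁ = [ln(V₀/D) + (r + σ²/2)T] / (σ√T)
   = [ln(102.6413/94.1391) + (0.0549 + 0.5·0.4381²)·9.9701] / (0.4381·√9.9701)
   = [0.086467 + 1.504147] / 1.383321 = 1.149852
d₂ = d₁ − σ√T = 1.149852 − 1.383321 = -0.233469
N(d₁) = 0.874898,  N(d₂) = 0.407698,  e^(−rT) = 0.578476
E₀ = V₀·N(d₁) − D·e^(−rT)·N(d₂)
   = 102.6413·0.874898 − 94.1391·0.578476·0.407698 = 67.598505
B₀ = V₀ − E₀ = 102.6413 − 67.598505 = 35.042795

B0=35.0428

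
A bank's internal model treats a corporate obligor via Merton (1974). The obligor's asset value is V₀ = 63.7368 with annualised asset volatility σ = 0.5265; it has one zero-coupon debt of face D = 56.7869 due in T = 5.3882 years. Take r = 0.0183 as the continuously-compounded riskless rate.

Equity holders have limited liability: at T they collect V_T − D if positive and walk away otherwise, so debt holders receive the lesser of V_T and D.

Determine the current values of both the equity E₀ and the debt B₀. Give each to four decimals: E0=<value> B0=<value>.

d₁ = [ln(V₀/D) + (r + σ²/2)T] / (σ√T)
   = [ln(63.7368/56.7869) + (0.0183 + 0.5·0.5265²)·5.3882] / (0.5265·√5.3882)
   = [0.115456 + 0.845415] / 1.222138 = 0.786221
d₂ = d₁ − σ√T = 0.786221 − 1.222138 = -0.435916
N(d₁) = 0.784131,  N(d₂) = 0.331449,  e^(−rT) = 0.906101
E₀ = V₀·N(d₁) − D·e^(−rT)·N(d₂)
   = 63.7368·0.784131 − 56.7869·0.906101·0.331449 = 32.923421
B₀ = V₀ − E₀ = 63.7368 − 32.923421 = 30.813379

E0=32.9234 B0=30.8134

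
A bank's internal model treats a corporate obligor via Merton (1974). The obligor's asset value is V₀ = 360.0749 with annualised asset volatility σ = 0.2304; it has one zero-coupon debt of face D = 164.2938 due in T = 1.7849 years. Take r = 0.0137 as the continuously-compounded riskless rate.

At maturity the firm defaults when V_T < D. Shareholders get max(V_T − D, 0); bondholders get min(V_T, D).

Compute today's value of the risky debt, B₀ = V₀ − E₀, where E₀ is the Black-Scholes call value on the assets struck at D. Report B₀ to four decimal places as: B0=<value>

d₁ = [ln(V₀/D) + (r + σ²/2)T] / (σ√T)
   = [ln(360.0749/164.2938) + (0.0137 + 0.5·0.2304²)·1.7849] / (0.2304·√1.7849)
   = [0.784656 + 0.071828] / 0.307815 = 2.782465
d₂ = d₁ − σ√T = 2.782465 − 0.307815 = 2.474651
N(d₁) = 0.997303,  N(d₂) = 0.993332,  e^(−rT) = 0.975843
E₀ = V₀·N(d₁) − D·e^(−rT)·N(d₂)
   = 360.0749·0.997303 − 164.2938·0.975843·0.993332 = 199.847716
B₀ = V₀ − E₀ = 360.0749 − 199.847716 = 160.227184

B0=160.2272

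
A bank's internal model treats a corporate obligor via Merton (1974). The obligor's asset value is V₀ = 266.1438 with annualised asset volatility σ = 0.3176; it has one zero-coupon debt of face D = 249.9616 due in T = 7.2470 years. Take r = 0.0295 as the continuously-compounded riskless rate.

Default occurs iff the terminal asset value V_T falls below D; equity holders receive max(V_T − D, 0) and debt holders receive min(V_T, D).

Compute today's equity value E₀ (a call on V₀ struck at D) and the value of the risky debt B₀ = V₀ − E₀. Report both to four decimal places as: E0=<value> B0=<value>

E0=113.3425 B0=152.8013

d₁ = [ln(V₀/D) + (r + σ²/2)T] / (σ√T)
   = [ln(266.1438/249.9616) + (0.0295 + 0.5·0.3176²)·7.2470] / (0.3176·√7.2470)
   = [0.062729 + 0.579288] / 0.854987 = 0.750909
d₂ = d₁ − σ√T = 0.750909 − 0.854987 = -0.104078
N(d₁) = 0.773646,  N(d₂) = 0.458554,  e^(−rT) = 0.807521
E₀ = V₀·N(d₁) − D·e^(−rT)·N(d₂)
   = 266.1438·0.773646 − 249.9616·0.807521·0.458554 = 113.342486
B₀ = V₀ − E₀ = 266.1438 − 113.342486 = 152.801314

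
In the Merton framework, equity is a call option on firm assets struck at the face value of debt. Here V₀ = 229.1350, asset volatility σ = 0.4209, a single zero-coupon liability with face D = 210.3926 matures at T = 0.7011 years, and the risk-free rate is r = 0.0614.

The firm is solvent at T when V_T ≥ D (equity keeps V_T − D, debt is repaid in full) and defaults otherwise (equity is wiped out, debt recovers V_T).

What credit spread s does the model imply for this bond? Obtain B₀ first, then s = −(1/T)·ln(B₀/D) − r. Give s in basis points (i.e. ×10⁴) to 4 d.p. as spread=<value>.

d₁ = [ln(V₀/D) + (r + σ²/2)T] / (σ√T)
   = [ln(229.1350/210.3926) + (0.0614 + 0.5·0.4209²)·0.7011] / (0.4209·√0.7011)
   = [0.085336 + 0.105150] / 0.352427 = 0.540498
d₂ = d₁ − σ√T = 0.540498 − 0.352427 = 0.188071
N(d₁) = 0.705573,  N(d₂) = 0.574590,  e^(−rT) = 0.957866
E₀ = V₀·N(d₁) − D·e^(−rT)·N(d₂)
   = 229.1350·0.705573 − 210.3926·0.957866·0.574590 = 45.875685
B₀ = V₀ − E₀ = 229.1350 − 45.875685 = 183.259315
spread = −(1/T)·ln(B₀/D) − r = −(1/0.7011)·ln(183.259315/210.3926) − 0.0614 = 0.13553787
in basis points: 0.13553787 × 10⁴ = 1355.3787 bp

spread=1355.3787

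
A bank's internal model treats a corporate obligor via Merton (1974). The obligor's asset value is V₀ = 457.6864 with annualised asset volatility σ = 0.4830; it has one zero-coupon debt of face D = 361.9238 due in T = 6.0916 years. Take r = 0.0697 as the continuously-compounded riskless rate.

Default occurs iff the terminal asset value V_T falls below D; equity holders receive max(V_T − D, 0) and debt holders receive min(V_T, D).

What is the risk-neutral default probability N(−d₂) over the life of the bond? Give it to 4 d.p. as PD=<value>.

d₁ = [ln(V₀/D) + (r + σ²/2)T] / (σ√T)
   = [ln(457.6864/361.9238) + (0.0697 + 0.5·0.4830²)·6.0916] / (0.4830·√6.0916)
   = [0.234751 + 1.135136] / 1.192100 = 1.149137
d₂ = d₁ − σ√T = 1.149137 − 1.192100 = -0.042963
risk-neutral PD = N(−d₂) = N(0.042963) = 0.517135

PD=0.5171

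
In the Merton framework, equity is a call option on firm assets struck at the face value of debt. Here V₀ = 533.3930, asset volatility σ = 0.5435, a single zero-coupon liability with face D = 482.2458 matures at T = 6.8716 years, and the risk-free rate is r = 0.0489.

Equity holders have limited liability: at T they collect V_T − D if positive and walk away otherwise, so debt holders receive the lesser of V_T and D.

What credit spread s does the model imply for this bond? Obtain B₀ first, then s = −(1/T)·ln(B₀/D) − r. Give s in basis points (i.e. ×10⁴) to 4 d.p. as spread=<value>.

d₁ = [ln(V₀/D) + (r + σ²/2)T] / (σ√T)
   = [ln(533.3930/482.2458) + (0.0489 + 0.5·0.5435²)·6.8716] / (0.5435·√6.8716)
   = [0.100805 + 1.350930] / 1.424717 = 1.018964
d₂ = d₁ − σ√T = 1.018964 − 1.424717 = -0.405753
N(d₁) = 0.845890,  N(d₂) = 0.342462,  e^(−rT) = 0.714608
E₀ = V₀·N(d₁) − D·e^(−rT)·N(d₂)
   = 533.3930·0.845890 − 482.2458·0.714608·0.342462 = 333.173607
B₀ = V₀ − E₀ = 533.3930 − 333.173607 = 200.219393
spread = −(1/T)·ln(B₀/D) − r = −(1/6.8716)·ln(200.219393/482.2458) − 0.0489 = 0.07902366
in basis points: 0.07902366 × 10⁴ = 790.2366 bp

spread=790.2366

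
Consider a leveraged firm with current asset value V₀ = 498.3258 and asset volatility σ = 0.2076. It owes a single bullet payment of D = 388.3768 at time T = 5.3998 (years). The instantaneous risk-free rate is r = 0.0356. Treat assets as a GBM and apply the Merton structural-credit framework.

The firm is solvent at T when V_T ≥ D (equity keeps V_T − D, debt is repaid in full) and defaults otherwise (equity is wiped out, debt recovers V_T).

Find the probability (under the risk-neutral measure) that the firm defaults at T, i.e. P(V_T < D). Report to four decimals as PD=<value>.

d₁ = [ln(V₀/D) + (r + σ²/2)T] / (σ√T)
   = [ln(498.3258/388.3768) + (0.0356 + 0.5·0.2076²)·5.3998] / (0.2076·√5.3998)
   = [0.249278 + 0.308593] / 0.482410 = 1.156425
d₂ = d₁ − σ√T = 1.156425 − 0.482410 = 0.674015
risk-neutral PD = N(−d₂) = N(-0.674015) = 0.250151

PD=0.2502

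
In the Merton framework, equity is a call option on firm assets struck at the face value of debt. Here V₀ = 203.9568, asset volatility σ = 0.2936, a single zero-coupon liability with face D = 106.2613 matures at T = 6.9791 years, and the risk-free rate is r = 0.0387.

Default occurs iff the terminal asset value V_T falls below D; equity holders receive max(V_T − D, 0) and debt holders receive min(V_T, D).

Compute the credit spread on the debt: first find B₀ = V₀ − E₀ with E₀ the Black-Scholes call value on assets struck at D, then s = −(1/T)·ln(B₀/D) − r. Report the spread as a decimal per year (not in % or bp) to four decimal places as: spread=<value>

spread=0.0100

d₁ = [ln(V₀/D) + (r + σ²/2)T] / (σ√T)
   = [ln(203.9568/106.2613) + (0.0387 + 0.5·0.2936²)·6.9791] / (0.2936·√6.9791)
   = [0.652007 + 0.570894] / 0.775632 = 1.576651
d₂ = d₁ − σ√T = 1.576651 − 0.775632 = 0.801019
N(d₁) = 0.942562,  N(d₂) = 0.788440,  e^(−rT) = 0.763310
E₀ = V₀·N(d₁) − D·e^(−rT)·N(d₂)
   = 203.9568·0.942562 − 106.2613·0.763310·0.788440 = 128.291366
B₀ = V₀ − E₀ = 203.9568 − 128.291366 = 75.665434
spread = −(1/T)·ln(B₀/D) − r = −(1/6.9791)·ln(75.665434/106.2613) − 0.0387 = 0.00995666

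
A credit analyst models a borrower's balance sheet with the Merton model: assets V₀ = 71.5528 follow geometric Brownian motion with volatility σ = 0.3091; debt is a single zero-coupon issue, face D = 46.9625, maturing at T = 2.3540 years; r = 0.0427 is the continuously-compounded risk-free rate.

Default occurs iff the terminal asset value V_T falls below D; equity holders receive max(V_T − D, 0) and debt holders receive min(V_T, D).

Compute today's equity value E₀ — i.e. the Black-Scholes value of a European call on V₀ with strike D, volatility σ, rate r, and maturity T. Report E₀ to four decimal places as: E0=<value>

E0=30.8430

d₁ = [ln(V₀/D) + (r + σ²/2)T] / (σ√T)
   = [ln(71.5528/46.9625) + (0.0427 + 0.5·0.3091²)·2.3540] / (0.3091·√2.3540)
   = [0.421086 + 0.212970] / 0.474244 = 1.336981
d₂ = d₁ − σ√T = 1.336981 − 0.474244 = 0.862737
N(d₁) = 0.909386,  N(d₂) = 0.805859,  e^(−rT) = 0.904371
E₀ = V₀·N(d₁) − D·e^(−rT)·N(d₂)
   = 71.5528·0.909386 − 46.9625·0.904371·0.805859 = 30.843039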